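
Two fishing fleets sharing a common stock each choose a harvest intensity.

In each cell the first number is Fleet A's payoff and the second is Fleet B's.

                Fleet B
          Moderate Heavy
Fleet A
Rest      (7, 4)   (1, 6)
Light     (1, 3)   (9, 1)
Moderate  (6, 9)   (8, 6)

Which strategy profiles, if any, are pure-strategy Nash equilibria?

There is no pure-strategy Nash equilibrium.

Fleet A against Moderate: payoffs 7, 1, 6 → best response Rest.
Fleet A against Heavy: payoffs 1, 9, 8 → best response Light.
Fleet B against Rest: payoffs 4, 6 → best response Heavy.
Fleet B against Light: payoffs 3, 1 → best response Moderate.
Fleet B against Moderate: payoffs 9, 6 → best response Moderate.
No profile is a mutual best response for all players.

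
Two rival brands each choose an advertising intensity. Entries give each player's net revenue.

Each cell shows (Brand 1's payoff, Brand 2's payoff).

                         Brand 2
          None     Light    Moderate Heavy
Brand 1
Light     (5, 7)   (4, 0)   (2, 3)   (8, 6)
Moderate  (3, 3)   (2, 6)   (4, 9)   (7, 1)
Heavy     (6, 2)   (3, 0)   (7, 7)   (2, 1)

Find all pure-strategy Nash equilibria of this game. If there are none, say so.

(Heavy, Moderate)

Brand 1 against None: payoffs 5, 3, 6 → best response Heavy.
Brand 1 against Light: payoffs 4, 2, 3 → best response Light.
Brand 1 against Moderate: payoffs 2, 4, 7 → best response Heavy.
Brand 1 against Heavy: payoffs 8, 7, 2 → best response Light.
Brand 2 against Light: payoffs 7, 0, 3, 6 → best response None.
Brand 2 against Moderate: payoffs 3, 6, 9, 1 → best response Moderate.
Brand 2 against Heavy: payoffs 2, 0, 7, 1 → best response Moderate.
Mutual best responses: (Heavy, Moderate).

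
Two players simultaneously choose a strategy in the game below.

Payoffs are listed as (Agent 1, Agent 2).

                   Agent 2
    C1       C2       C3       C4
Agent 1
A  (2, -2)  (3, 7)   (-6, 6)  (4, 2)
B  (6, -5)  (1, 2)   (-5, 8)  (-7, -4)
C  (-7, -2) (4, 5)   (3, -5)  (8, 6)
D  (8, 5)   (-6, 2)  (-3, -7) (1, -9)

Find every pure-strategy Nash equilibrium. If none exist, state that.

Pure-strategy Nash equilibria: (C, C4) and (D, C1)

Mark each player's best response to every combination of opponents' strategies; a profile where every player is best-responding is a pure Nash equilibrium.
Agent 1 against C1: payoffs 2, 6, -7, 8 → best response D.
Agent 1 against C2: payoffs 3, 1, 4, -6 → best response C.
Agent 1 against C3: payoffs -6, -5, 3, -3 → best response C.
Agent 1 against C4: payoffs 4, -7, 8, 1 → best response C.
Agent 2 against A: payoffs -2, 7, 6, 2 → best response C2.
Agent 2 against B: payoffs -5, 2, 8, -4 → best response C3.
Agent 2 against C: payoffs -2, 5, -5, 6 → best response C4.
Agent 2 against D: payoffs 5, 2, -7, -9 → best response C1.
Mutual best responses: (C, C4); (D, C1).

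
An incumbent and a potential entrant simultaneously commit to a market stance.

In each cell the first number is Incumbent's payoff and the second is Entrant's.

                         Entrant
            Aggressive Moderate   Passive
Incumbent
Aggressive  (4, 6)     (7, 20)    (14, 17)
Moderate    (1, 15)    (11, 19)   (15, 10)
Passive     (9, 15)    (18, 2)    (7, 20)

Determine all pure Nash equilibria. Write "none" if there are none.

(Aggressive, Aggressive): Incumbent can switch to Passive (4 → 9). Not NE.
(Aggressive, Moderate): Incumbent can switch to Moderate (7 → 11). Not NE.
(Aggressive, Passive): Incumbent can switch to Moderate (14 → 15). Not NE.
(Moderate, Aggressive): Incumbent can switch to Aggressive (1 → 4). Not NE.
(Moderate, Moderate): Incumbent can switch to Passive (11 → 18). Not NE.
(Moderate, Passive): Entrant can switch to Aggressive (10 → 15). Not NE.
(Passive, Aggressive): Entrant can switch to Passive (15 → 20). Not NE.
(Passive, Moderate): Entrant can switch to Aggressive (2 → 15). Not NE.
(Passive, Passive): Incumbent can switch to Aggressive (7 → 14). Not NE.

This game has no pure Nash equilibrium.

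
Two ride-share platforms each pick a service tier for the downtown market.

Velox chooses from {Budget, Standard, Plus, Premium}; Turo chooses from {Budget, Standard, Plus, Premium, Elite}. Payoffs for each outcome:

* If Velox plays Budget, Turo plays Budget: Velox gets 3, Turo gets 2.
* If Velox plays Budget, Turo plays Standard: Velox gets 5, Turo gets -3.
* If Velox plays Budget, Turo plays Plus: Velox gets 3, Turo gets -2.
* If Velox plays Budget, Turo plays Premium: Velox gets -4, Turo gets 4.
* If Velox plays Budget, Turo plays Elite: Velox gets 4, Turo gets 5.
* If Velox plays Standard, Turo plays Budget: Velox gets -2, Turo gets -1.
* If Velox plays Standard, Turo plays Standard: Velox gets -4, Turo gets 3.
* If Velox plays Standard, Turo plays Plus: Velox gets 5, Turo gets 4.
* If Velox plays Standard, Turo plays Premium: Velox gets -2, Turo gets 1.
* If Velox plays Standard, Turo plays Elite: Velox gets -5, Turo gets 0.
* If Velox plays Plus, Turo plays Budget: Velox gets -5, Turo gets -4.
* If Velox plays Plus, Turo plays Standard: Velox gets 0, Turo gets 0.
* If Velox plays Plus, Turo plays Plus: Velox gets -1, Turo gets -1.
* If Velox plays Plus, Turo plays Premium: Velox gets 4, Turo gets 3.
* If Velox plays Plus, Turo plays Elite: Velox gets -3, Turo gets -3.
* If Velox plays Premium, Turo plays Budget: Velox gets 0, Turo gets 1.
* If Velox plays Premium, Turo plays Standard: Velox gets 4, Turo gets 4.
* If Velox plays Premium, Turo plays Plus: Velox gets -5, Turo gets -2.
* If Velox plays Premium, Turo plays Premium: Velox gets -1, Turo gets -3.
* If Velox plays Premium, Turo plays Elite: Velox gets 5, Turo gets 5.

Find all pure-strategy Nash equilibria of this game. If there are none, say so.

Pure-strategy Nash equilibria: (Standard, Plus); (Plus, Premium); (Premium, Elite)

Check each profile: it is a Nash equilibrium iff no player can strictly gain by switching unilaterally.
(Budget, Budget): Turo can switch to Premium (2 → 4). Not NE.
(Budget, Standard): Turo can switch to Budget (-3 → 2). Not NE.
(Budget, Plus): Velox can switch to Standard (3 → 5). Not NE.
(Budget, Premium): Velox can switch to Standard (-4 → -2). Not NE.
(Budget, Elite): Velox can switch to Premium (4 → 5). Not NE.
(Standard, Budget): Velox can switch to Budget (-2 → 3). Not NE.
(Standard, Standard): Velox can switch to Budget (-4 → 5). Not NE.
(Standard, Plus): Velox gets 5, best alternative 3; Turo gets 4, best alternative 3. No profitable deviation — NE.
(Standard, Premium): Velox can switch to Plus (-2 → 4). Not NE.
(Standard, Elite): Velox can switch to Budget (-5 → 4). Not NE.
(Plus, Budget): Velox can switch to Budget (-5 → 3). Not NE.
(Plus, Standard): Velox can switch to Budget (0 → 5). Not NE.
(Plus, Plus): Velox can switch to Budget (-1 → 3). Not NE.
(Plus, Premium): Velox gets 4, best alternative -1; Turo gets 3, best alternative 0. No profitable deviation — NE.
(Premium, Elite): Velox gets 5, best alternative 4; Turo gets 5, best alternative 4. No profitable deviation — NE.
(The remaining 5 profiles each have a profitable deviation by the same check.)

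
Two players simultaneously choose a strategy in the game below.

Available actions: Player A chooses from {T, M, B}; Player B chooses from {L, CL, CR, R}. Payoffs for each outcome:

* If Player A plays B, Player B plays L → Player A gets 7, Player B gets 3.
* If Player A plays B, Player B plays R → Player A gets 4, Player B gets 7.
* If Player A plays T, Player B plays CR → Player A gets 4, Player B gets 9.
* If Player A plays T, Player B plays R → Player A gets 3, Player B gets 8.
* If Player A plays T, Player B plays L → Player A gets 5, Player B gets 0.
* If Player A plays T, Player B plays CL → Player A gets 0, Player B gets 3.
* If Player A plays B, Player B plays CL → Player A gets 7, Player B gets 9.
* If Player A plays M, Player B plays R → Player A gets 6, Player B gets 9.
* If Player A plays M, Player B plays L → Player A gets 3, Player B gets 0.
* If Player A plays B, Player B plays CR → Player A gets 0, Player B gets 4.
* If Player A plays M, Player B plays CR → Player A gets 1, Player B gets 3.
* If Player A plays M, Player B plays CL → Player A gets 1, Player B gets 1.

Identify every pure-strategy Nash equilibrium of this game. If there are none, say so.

Mark each player's best response to every combination of opponents' strategies; a profile where every player is best-responding is a pure Nash equilibrium.
Player A against L: payoffs 5, 3, 7 → best response B.
Player A against CL: payoffs 0, 1, 7 → best response B.
Player A against CR: payoffs 4, 1, 0 → best response T.
Player A against R: payoffs 3, 6, 4 → best response M.
Player B against T: payoffs 0, 3, 9, 8 → best response CR.
Player B against M: payoffs 0, 1, 3, 9 → best response R.
Player B against B: payoffs 3, 9, 4, 7 → best response CL.
Mutual best responses: (T, CR); (M, R); (B, CL).

The pure Nash equilibria are (T, CR); (M, R); (B, CL).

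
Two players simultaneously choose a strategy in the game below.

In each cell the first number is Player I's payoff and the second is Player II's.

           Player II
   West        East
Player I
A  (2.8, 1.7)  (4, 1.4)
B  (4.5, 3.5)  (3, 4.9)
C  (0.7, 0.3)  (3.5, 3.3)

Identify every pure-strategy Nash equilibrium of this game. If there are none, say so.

(A, West): Player I can switch to B (2.8 → 4.5). Not NE.
(A, East): Player II can switch to West (1.4 → 1.7). Not NE.
(B, West): Player II can switch to East (3.5 → 4.9). Not NE.
(B, East): Player I can switch to A (3 → 4). Not NE.
(C, West): Player I can switch to A (0.7 → 2.8). Not NE.
(C, East): Player I can switch to A (3.5 → 4). Not NE.

There is no pure-strategy Nash equilibrium.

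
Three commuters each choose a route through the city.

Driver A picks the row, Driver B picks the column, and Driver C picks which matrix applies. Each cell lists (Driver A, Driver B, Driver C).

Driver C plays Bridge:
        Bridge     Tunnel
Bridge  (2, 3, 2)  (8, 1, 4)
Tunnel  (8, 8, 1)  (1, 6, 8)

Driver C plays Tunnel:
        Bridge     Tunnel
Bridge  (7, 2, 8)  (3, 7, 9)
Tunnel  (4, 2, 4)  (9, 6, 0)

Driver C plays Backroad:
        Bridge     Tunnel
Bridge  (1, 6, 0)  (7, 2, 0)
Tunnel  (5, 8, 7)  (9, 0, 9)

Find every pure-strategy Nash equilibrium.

Pure NE: (Tunnel, Bridge, Backroad)

(Bridge, Bridge, Bridge): Driver A can switch to Tunnel (2 → 8). Not NE.
(Bridge, Bridge, Tunnel): Driver B can switch to Tunnel (2 → 7). Not NE.
(Bridge, Bridge, Backroad): Driver A can switch to Tunnel (1 → 5). Not NE.
(Bridge, Tunnel, Bridge): Driver B can switch to Bridge (1 → 3). Not NE.
(Bridge, Tunnel, Tunnel): Driver A can switch to Tunnel (3 → 9). Not NE.
(Bridge, Tunnel, Backroad): Driver A can switch to Tunnel (7 → 9). Not NE.
(Tunnel, Bridge, Bridge): Driver C can switch to Tunnel (1 → 4). Not NE.
(Tunnel, Bridge, Tunnel): Driver A can switch to Bridge (4 → 7). Not NE.
(Tunnel, Bridge, Backroad): Driver A gets 5, best alternative 1; Driver B gets 8, best alternative 0; Driver C gets 7, best alternative 4. No profitable deviation — NE.
(Tunnel, Tunnel, Bridge): Driver A can switch to Bridge (1 → 8). Not NE.
(Tunnel, Tunnel, Tunnel): Driver C can switch to Bridge (0 → 8). Not NE.
(Tunnel, Tunnel, Backroad): Driver B can switch to Bridge (0 → 8). Not NE.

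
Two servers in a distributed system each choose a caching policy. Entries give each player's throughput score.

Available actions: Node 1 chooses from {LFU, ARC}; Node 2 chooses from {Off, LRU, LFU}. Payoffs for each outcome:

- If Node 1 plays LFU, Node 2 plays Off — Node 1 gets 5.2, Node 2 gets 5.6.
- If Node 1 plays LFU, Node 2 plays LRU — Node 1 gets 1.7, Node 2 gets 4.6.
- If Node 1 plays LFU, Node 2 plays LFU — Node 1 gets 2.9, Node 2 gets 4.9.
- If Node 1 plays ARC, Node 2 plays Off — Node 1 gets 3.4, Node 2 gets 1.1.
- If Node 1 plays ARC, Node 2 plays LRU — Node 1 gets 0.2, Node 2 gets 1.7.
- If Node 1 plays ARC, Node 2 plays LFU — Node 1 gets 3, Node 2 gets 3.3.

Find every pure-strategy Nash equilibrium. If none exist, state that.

For each strategy profile, look for a profitable unilateral deviation.
(LFU, Off): Node 1 gets 5.2, best alternative 3.4; Node 2 gets 5.6, best alternative 4.9. No profitable deviation — NE.
(LFU, LRU): Node 2 can switch to Off (4.6 → 5.6). Not NE.
(LFU, LFU): Node 1 can switch to ARC (2.9 → 3). Not NE.
(ARC, Off): Node 1 can switch to LFU (3.4 → 5.2). Not NE.
(ARC, LRU): Node 1 can switch to LFU (0.2 → 1.7). Not NE.
(ARC, LFU): Node 1 gets 3, best alternative 2.9; Node 2 gets 3.3, best alternative 1.7. No profitable deviation — NE.

(LFU, Off); (ARC, LFU)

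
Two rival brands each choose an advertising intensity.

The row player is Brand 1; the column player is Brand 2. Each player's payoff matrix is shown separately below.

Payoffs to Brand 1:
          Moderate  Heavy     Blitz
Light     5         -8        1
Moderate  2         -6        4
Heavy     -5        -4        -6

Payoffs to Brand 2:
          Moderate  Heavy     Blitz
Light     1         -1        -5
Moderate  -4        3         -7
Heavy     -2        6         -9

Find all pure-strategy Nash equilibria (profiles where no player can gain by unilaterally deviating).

(Light, Moderate): Brand 1 gets 5, best alternative 2; Brand 2 gets 1, best alternative -1. No profitable deviation — NE.
(Light, Heavy): Brand 1 can switch to Moderate (-8 → -6). Not NE.
(Light, Blitz): Brand 1 can switch to Moderate (1 → 4). Not NE.
(Moderate, Moderate): Brand 1 can switch to Light (2 → 5). Not NE.
(Moderate, Heavy): Brand 1 can switch to Heavy (-6 → -4). Not NE.
(Moderate, Blitz): Brand 2 can switch to Moderate (-7 → -4). Not NE.
(Heavy, Moderate): Brand 1 can switch to Light (-5 → 5). Not NE.
(Heavy, Heavy): Brand 1 gets -4, best alternative -6; Brand 2 gets 6, best alternative -2. No profitable deviation — NE.
(Heavy, Blitz): Brand 1 can switch to Light (-6 → 1). Not NE.

Pure-strategy Nash equilibria: (Light, Moderate); (Heavy, Heavy)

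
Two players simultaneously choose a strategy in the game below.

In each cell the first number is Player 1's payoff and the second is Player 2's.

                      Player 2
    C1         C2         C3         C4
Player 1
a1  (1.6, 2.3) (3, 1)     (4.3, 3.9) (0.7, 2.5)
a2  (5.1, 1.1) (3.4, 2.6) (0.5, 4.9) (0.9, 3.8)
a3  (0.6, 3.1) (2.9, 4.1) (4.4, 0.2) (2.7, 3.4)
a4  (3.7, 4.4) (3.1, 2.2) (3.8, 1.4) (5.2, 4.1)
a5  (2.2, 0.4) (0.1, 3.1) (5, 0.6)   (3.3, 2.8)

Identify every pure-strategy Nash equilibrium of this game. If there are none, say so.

Player 1 against C1: payoffs 1.6, 5.1, 0.6, 3.7, 2.2 → best response a2.
Player 1 against C2: payoffs 3, 3.4, 2.9, 3.1, 0.1 → best response a2.
Player 1 against C3: payoffs 4.3, 0.5, 4.4, 3.8, 5 → best response a5.
Player 1 against C4: payoffs 0.7, 0.9, 2.7, 5.2, 3.3 → best response a4.
Player 2 against a1: payoffs 2.3, 1, 3.9, 2.5 → best response C3.
Player 2 against a2: payoffs 1.1, 2.6, 4.9, 3.8 → best response C3.
Player 2 against a3: payoffs 3.1, 4.1, 0.2, 3.4 → best response C2.
Player 2 against a4: payoffs 4.4, 2.2, 1.4, 4.1 → best response C1.
Player 2 against a5: payoffs 0.4, 3.1, 0.6, 2.8 → best response C2.
No profile is a mutual best response for all players.

none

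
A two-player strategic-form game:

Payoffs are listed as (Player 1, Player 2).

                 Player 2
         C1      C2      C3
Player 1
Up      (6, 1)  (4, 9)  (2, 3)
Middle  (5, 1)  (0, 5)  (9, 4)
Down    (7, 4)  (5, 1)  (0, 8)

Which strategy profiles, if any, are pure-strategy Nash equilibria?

Player 1 against C1: payoffs 6, 5, 7 → best response Down.
Player 1 against C2: payoffs 4, 0, 5 → best response Down.
Player 1 against C3: payoffs 2, 9, 0 → best response Middle.
Player 2 against Up: payoffs 1, 9, 3 → best response C2.
Player 2 against Middle: payoffs 1, 5, 4 → best response C2.
Player 2 against Down: payoffs 4, 1, 8 → best response C3.
No profile is a mutual best response for all players.

none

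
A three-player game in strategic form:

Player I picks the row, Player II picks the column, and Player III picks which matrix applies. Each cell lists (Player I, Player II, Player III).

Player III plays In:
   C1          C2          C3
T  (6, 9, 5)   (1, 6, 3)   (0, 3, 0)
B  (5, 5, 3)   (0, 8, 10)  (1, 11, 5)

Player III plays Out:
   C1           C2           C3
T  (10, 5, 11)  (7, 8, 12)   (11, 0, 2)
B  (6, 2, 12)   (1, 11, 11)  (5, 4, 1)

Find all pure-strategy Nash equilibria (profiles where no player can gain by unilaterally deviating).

The pure Nash equilibria are (T, C2, Out), (B, C3, In).

(T, C1, In): Player III can switch to Out (5 → 11). Not NE.
(T, C1, Out): Player II can switch to C2 (5 → 8). Not NE.
(T, C2, In): Player II can switch to C1 (6 → 9). Not NE.
(T, C2, Out): Player I gets 7, best alternative 1; Player II gets 8, best alternative 5; Player III gets 12, best alternative 3. No profitable deviation — NE.
(T, C3, In): Player I can switch to B (0 → 1). Not NE.
(T, C3, Out): Player II can switch to C1 (0 → 5). Not NE.
(B, C1, In): Player I can switch to T (5 → 6). Not NE.
(B, C3, In): Player I gets 1, best alternative 0; Player II gets 11, best alternative 8; Player III gets 5, best alternative 1. No profitable deviation — NE.
(The remaining 4 profiles each have a profitable deviation by the same check.)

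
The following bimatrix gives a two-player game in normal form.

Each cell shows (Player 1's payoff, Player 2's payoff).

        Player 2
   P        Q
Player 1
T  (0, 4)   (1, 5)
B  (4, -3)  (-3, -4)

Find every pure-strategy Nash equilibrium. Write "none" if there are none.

Check each profile: it is a Nash equilibrium iff no player can strictly gain by switching unilaterally.
(T, P): Player 1 can switch to B (0 → 4). Not NE.
(T, Q): Player 1 gets 1, best alternative -3; Player 2 gets 5, best alternative 4. No profitable deviation — NE.
(B, P): Player 1 gets 4, best alternative 0; Player 2 gets -3, best alternative -4. No profitable deviation — NE.
(B, Q): Player 1 can switch to T (-3 → 1). Not NE.

Pure-strategy Nash equilibria: (T, Q); (B, P)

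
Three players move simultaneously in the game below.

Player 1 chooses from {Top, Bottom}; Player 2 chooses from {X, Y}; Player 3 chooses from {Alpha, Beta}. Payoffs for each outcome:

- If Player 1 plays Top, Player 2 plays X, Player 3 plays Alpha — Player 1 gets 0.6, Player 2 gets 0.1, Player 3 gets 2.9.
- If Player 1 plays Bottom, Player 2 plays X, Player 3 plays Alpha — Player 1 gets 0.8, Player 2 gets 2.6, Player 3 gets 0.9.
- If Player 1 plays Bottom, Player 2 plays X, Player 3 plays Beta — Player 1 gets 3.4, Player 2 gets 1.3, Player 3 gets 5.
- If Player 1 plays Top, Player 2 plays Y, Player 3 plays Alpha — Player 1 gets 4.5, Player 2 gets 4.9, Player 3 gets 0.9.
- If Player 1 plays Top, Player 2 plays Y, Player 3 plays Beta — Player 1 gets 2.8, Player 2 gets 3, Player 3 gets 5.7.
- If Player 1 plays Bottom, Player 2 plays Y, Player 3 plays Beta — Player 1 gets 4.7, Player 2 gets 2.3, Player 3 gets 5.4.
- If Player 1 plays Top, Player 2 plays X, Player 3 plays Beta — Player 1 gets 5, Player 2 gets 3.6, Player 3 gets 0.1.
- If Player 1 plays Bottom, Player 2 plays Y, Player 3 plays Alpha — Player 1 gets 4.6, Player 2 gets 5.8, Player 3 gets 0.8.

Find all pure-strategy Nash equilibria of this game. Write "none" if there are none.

Pure NE: (Bottom, Y, Beta)

(Top, X, Alpha): Player 1 can switch to Bottom (0.6 → 0.8). Not NE.
(Top, X, Beta): Player 3 can switch to Alpha (0.1 → 2.9). Not NE.
(Top, Y, Alpha): Player 1 can switch to Bottom (4.5 → 4.6). Not NE.
(Top, Y, Beta): Player 1 can switch to Bottom (2.8 → 4.7). Not NE.
(Bottom, X, Alpha): Player 2 can switch to Y (2.6 → 5.8). Not NE.
(Bottom, X, Beta): Player 1 can switch to Top (3.4 → 5). Not NE.
(Bottom, Y, Alpha): Player 3 can switch to Beta (0.8 → 5.4). Not NE.
(Bottom, Y, Beta): Player 1 gets 4.7, best alternative 2.8; Player 2 gets 2.3, best alternative 1.3; Player 3 gets 5.4, best alternative 0.8. No profitable deviation — NE.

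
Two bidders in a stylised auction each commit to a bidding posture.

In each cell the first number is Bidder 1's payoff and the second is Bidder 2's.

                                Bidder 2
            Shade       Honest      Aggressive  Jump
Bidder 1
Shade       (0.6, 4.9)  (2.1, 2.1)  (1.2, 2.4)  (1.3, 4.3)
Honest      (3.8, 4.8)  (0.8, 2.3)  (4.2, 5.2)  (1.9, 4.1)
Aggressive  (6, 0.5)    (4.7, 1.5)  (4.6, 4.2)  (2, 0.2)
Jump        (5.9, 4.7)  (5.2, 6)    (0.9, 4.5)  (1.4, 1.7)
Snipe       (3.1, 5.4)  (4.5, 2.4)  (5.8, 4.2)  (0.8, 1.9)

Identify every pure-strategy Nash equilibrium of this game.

Bidder 1 against Shade: payoffs 0.6, 3.8, 6, 5.9, 3.1 → best response Aggressive.
Bidder 1 against Honest: payoffs 2.1, 0.8, 4.7, 5.2, 4.5 → best response Jump.
Bidder 1 against Aggressive: payoffs 1.2, 4.2, 4.6, 0.9, 5.8 → best response Snipe.
Bidder 1 against Jump: payoffs 1.3, 1.9, 2, 1.4, 0.8 → best response Aggressive.
Bidder 2 against Shade: payoffs 4.9, 2.1, 2.4, 4.3 → best response Shade.
Bidder 2 against Honest: payoffs 4.8, 2.3, 5.2, 4.1 → best response Aggressive.
Bidder 2 against Aggressive: payoffs 0.5, 1.5, 4.2, 0.2 → best response Aggressive.
Bidder 2 against Jump: payoffs 4.7, 6, 4.5, 1.7 → best response Honest.
Bidder 2 against Snipe: payoffs 5.4, 2.4, 4.2, 1.9 → best response Shade.
Mutual best responses: (Jump, Honest).

(Jump, Honest)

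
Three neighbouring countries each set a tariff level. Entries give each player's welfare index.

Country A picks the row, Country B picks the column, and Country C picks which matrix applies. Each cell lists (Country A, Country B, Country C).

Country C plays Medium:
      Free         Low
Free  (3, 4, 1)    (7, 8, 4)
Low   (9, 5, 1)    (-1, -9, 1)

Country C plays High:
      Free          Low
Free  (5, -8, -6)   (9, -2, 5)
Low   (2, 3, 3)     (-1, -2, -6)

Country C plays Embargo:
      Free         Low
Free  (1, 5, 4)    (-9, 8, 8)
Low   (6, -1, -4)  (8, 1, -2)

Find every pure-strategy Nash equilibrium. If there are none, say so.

No pure-strategy Nash equilibrium.

Country A against (Free, Medium): payoffs 3, 9 → best response Low.
Country A against (Free, High): payoffs 5, 2 → best response Free.
Country A against (Free, Embargo): payoffs 1, 6 → best response Low.
Country A against (Low, Medium): payoffs 7, -1 → best response Free.
Country A against (Low, High): payoffs 9, -1 → best response Free.
Country A against (Low, Embargo): payoffs -9, 8 → best response Low.
Country B against (Free, Medium): payoffs 4, 8 → best response Low.
Country B against (Free, High): payoffs -8, -2 → best response Low.
Country B against (Free, Embargo): payoffs 5, 8 → best response Low.
Country B against (Low, Medium): payoffs 5, -9 → best response Free.
Country B against (Low, High): payoffs 3, -2 → best response Free.
Country B against (Low, Embargo): payoffs -1, 1 → best response Low.
Country C against (Free, Free): payoffs 1, -6, 4 → best response Embargo.
Country C against (Free, Low): payoffs 4, 5, 8 → best response Embargo.
Country C against (Low, Free): payoffs 1, 3, -4 → best response High.
Country C against (Low, Low): payoffs 1, -6, -2 → best response Medium.
No profile is a mutual best response for all players.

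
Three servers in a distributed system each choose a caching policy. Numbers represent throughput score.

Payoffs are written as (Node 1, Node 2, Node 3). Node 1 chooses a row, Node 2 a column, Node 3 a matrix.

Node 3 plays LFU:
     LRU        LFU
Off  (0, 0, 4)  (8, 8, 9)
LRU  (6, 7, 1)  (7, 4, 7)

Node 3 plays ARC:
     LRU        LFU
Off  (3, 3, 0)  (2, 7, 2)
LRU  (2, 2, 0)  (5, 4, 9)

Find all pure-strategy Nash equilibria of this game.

(Off, LRU, LFU): Node 1 can switch to LRU (0 → 6). Not NE.
(Off, LRU, ARC): Node 2 can switch to LFU (3 → 7). Not NE.
(Off, LFU, LFU): Node 1 gets 8, best alternative 7; Node 2 gets 8, best alternative 0; Node 3 gets 9, best alternative 2. No profitable deviation — NE.
(Off, LFU, ARC): Node 1 can switch to LRU (2 → 5). Not NE.
(LRU, LRU, LFU): Node 1 gets 6, best alternative 0; Node 2 gets 7, best alternative 4; Node 3 gets 1, best alternative 0. No profitable deviation — NE.
(LRU, LRU, ARC): Node 1 can switch to Off (2 → 3). Not NE.
(LRU, LFU, LFU): Node 1 can switch to Off (7 → 8). Not NE.
(LRU, LFU, ARC): Node 1 gets 5, best alternative 2; Node 2 gets 4, best alternative 2; Node 3 gets 9, best alternative 7. No profitable deviation — NE.

(Off, LFU, LFU) and (LRU, LRU, LFU) and (LRU, LFU, ARC)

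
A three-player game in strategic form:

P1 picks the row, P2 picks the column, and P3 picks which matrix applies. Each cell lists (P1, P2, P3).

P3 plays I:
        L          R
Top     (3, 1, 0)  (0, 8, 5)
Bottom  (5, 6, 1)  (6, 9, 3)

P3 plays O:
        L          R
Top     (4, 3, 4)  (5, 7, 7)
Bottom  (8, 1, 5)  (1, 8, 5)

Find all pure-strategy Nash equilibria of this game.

Pure NE: (Top, R, O)

Check each profile: it is a Nash equilibrium iff no player can strictly gain by switching unilaterally.
(Top, L, I): P1 can switch to Bottom (3 → 5). Not NE.
(Top, L, O): P1 can switch to Bottom (4 → 8). Not NE.
(Top, R, I): P1 can switch to Bottom (0 → 6). Not NE.
(Top, R, O): P1 gets 5, best alternative 1; P2 gets 7, best alternative 3; P3 gets 7, best alternative 5. No profitable deviation — NE.
(Bottom, L, I): P2 can switch to R (6 → 9). Not NE.
(Bottom, L, O): P2 can switch to R (1 → 8). Not NE.
(Bottom, R, I): P3 can switch to O (3 → 5). Not NE.
(Bottom, R, O): P1 can switch to Top (1 → 5). Not NE.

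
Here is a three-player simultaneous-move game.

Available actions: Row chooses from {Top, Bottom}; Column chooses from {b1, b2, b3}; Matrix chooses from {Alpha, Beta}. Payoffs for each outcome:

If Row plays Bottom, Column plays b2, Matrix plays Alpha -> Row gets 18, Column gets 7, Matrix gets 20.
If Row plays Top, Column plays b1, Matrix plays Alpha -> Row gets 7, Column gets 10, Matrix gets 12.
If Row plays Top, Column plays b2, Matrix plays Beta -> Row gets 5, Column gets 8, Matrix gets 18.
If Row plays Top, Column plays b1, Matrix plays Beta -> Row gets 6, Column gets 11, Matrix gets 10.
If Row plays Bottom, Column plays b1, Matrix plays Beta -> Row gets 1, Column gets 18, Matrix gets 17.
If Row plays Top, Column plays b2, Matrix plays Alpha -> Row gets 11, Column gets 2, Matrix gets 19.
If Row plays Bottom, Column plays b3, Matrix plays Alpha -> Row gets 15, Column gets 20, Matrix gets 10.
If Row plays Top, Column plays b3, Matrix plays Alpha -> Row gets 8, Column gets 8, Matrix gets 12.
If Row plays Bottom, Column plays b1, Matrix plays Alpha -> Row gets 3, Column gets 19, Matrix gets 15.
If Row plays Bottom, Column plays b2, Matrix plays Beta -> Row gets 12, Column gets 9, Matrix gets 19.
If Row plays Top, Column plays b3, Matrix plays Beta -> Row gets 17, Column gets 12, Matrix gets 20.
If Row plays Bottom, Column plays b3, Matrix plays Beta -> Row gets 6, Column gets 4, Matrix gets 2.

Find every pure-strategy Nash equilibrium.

(Top, b1, Alpha): Row gets 7, best alternative 3; Column gets 10, best alternative 8; Matrix gets 12, best alternative 10. No profitable deviation — NE.
(Top, b1, Beta): Column can switch to b3 (11 → 12). Not NE.
(Top, b2, Alpha): Row can switch to Bottom (11 → 18). Not NE.
(Top, b2, Beta): Row can switch to Bottom (5 → 12). Not NE.
(Top, b3, Alpha): Row can switch to Bottom (8 → 15). Not NE.
(Top, b3, Beta): Row gets 17, best alternative 6; Column gets 12, best alternative 11; Matrix gets 20, best alternative 12. No profitable deviation — NE.
(Bottom, b1, Alpha): Row can switch to Top (3 → 7). Not NE.
(Bottom, b1, Beta): Row can switch to Top (1 → 6). Not NE.
(Bottom, b3, Alpha): Row gets 15, best alternative 8; Column gets 20, best alternative 19; Matrix gets 10, best alternative 2. No profitable deviation — NE.
(The remaining 3 profiles each have a profitable deviation by the same check.)

The pure Nash equilibria are (Top, b1, Alpha) and (Top, b3, Beta) and (Bottom, b3, Alpha).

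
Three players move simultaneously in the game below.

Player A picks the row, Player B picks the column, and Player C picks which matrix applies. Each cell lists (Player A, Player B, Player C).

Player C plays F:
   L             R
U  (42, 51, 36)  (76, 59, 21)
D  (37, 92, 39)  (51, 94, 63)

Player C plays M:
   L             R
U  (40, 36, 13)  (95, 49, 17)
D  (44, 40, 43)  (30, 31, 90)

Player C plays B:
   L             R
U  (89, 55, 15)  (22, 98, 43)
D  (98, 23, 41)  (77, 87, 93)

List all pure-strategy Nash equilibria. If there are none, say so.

Player A against (L, F): payoffs 42, 37 → best response U.
Player A against (L, M): payoffs 40, 44 → best response D.
Player A against (L, B): payoffs 89, 98 → best response D.
Player A against (R, F): payoffs 76, 51 → best response U.
Player A against (R, M): payoffs 95, 30 → best response U.
Player A against (R, B): payoffs 22, 77 → best response D.
Player B against (U, F): payoffs 51, 59 → best response R.
Player B against (U, M): payoffs 36, 49 → best response R.
Player B against (U, B): payoffs 55, 98 → best response R.
Player B against (D, F): payoffs 92, 94 → best response R.
Player B against (D, M): payoffs 40, 31 → best response L.
Player B against (D, B): payoffs 23, 87 → best response R.
Player C against (U, L): payoffs 36, 13, 15 → best response F.
Player C against (U, R): payoffs 21, 17, 43 → best response B.
Player C against (D, L): payoffs 39, 43, 41 → best response M.
Player C against (D, R): payoffs 63, 90, 93 → best response B.
Mutual best responses: (D, L, M); (D, R, B).

Pure-strategy Nash equilibria: (D, L, M); (D, R, B)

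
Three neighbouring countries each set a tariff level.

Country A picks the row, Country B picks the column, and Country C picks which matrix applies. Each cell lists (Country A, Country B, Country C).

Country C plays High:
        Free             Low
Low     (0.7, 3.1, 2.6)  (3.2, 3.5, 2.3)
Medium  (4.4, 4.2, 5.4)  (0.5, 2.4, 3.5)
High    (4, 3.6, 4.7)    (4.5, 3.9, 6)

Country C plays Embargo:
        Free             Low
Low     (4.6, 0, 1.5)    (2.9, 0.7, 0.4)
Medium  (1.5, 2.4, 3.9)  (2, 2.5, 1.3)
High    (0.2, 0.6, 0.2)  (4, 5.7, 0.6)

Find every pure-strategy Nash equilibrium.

Country A against (Free, High): payoffs 0.7, 4.4, 4 → best response Medium.
Country A against (Free, Embargo): payoffs 4.6, 1.5, 0.2 → best response Low.
Country A against (Low, High): payoffs 3.2, 0.5, 4.5 → best response High.
Country A against (Low, Embargo): payoffs 2.9, 2, 4 → best response High.
Country B against (Low, High): payoffs 3.1, 3.5 → best response Low.
Country B against (Low, Embargo): payoffs 0, 0.7 → best response Low.
Country B against (Medium, High): payoffs 4.2, 2.4 → best response Free.
Country B against (Medium, Embargo): payoffs 2.4, 2.5 → best response Low.
Country B against (High, High): payoffs 3.6, 3.9 → best response Low.
Country B against (High, Embargo): payoffs 0.6, 5.7 → best response Low.
Country C against (Low, Free): payoffs 2.6, 1.5 → best response High.
Country C against (Low, Low): payoffs 2.3, 0.4 → best response High.
Country C against (Medium, Free): payoffs 5.4, 3.9 → best response High.
Country C against (Medium, Low): payoffs 3.5, 1.3 → best response High.
Country C against (High, Free): payoffs 4.7, 0.2 → best response High.
Country C against (High, Low): payoffs 6, 0.6 → best response High.
Mutual best responses: (Medium, Free, High); (High, Low, High).

(Medium, Free, High); (High, Low, High)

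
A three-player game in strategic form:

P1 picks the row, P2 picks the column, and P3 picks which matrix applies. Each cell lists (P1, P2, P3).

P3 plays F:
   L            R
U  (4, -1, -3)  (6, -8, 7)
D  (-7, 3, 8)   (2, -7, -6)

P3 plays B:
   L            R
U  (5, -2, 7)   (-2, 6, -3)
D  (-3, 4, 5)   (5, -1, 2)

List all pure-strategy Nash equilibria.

This game has no pure Nash equilibrium.

(U, L, F): P3 can switch to B (-3 → 7). Not NE.
(U, L, B): P2 can switch to R (-2 → 6). Not NE.
(U, R, F): P2 can switch to L (-8 → -1). Not NE.
(U, R, B): P1 can switch to D (-2 → 5). Not NE.
(D, L, F): P1 can switch to U (-7 → 4). Not NE.
(D, L, B): P1 can switch to U (-3 → 5). Not NE.
(D, R, F): P1 can switch to U (2 → 6). Not NE.
(D, R, B): P2 can switch to L (-1 → 4). Not NE.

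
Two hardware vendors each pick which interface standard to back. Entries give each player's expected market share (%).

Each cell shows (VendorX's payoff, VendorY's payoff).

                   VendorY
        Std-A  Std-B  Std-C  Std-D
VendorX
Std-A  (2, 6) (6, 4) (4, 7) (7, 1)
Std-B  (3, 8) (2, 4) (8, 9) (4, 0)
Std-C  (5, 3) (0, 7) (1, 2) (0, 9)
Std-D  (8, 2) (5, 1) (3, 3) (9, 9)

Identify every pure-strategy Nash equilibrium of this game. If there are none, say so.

For each strategy profile, look for a profitable unilateral deviation.
(Std-A, Std-A): VendorX can switch to Std-B (2 → 3). Not NE.
(Std-A, Std-B): VendorY can switch to Std-A (4 → 6). Not NE.
(Std-A, Std-C): VendorX can switch to Std-B (4 → 8). Not NE.
(Std-A, Std-D): VendorX can switch to Std-D (7 → 9). Not NE.
(Std-B, Std-A): VendorX can switch to Std-C (3 → 5). Not NE.
(Std-B, Std-B): VendorX can switch to Std-A (2 → 6). Not NE.
(Std-B, Std-C): VendorX gets 8, best alternative 4; VendorY gets 9, best alternative 8. No profitable deviation — NE.
(Std-B, Std-D): VendorX can switch to Std-A (4 → 7). Not NE.
(Std-C, Std-A): VendorX can switch to Std-D (5 → 8). Not NE.
(Std-C, Std-B): VendorX can switch to Std-A (0 → 6). Not NE.
(Std-C, Std-C): VendorX can switch to Std-A (1 → 4). Not NE.
(Std-D, Std-D): VendorX gets 9, best alternative 7; VendorY gets 9, best alternative 3. No profitable deviation — NE.
(The remaining 4 profiles each have a profitable deviation by the same check.)

(Std-B, Std-C) and (Std-D, Std-D)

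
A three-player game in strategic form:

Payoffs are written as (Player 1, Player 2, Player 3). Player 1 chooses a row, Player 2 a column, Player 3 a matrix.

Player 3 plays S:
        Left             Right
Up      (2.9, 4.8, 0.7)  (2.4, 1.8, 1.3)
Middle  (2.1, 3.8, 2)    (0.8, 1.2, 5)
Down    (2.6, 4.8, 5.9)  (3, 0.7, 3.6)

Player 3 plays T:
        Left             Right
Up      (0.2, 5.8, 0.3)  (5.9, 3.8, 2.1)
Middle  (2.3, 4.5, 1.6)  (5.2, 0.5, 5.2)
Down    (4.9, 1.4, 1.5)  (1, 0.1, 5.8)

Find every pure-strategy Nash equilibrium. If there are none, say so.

(Up, Left, S)

Player 1 against (Left, S): payoffs 2.9, 2.1, 2.6 → best response Up.
Player 1 against (Left, T): payoffs 0.2, 2.3, 4.9 → best response Down.
Player 1 against (Right, S): payoffs 2.4, 0.8, 3 → best response Down.
Player 1 against (Right, T): payoffs 5.9, 5.2, 1 → best response Up.
Player 2 against (Up, S): payoffs 4.8, 1.8 → best response Left.
Player 2 against (Up, T): payoffs 5.8, 3.8 → best response Left.
Player 2 against (Middle, S): payoffs 3.8, 1.2 → best response Left.
Player 2 against (Middle, T): payoffs 4.5, 0.5 → best response Left.
Player 2 against (Down, S): payoffs 4.8, 0.7 → best response Left.
Player 2 against (Down, T): payoffs 1.4, 0.1 → best response Left.
Player 3 against (Up, Left): payoffs 0.7, 0.3 → best response S.
Player 3 against (Up, Right): payoffs 1.3, 2.1 → best response T.
Player 3 against (Middle, Left): payoffs 2, 1.6 → best response S.
Player 3 against (Middle, Right): payoffs 5, 5.2 → best response T.
Player 3 against (Down, Left): payoffs 5.9, 1.5 → best response S.
Player 3 against (Down, Right): payoffs 3.6, 5.8 → best response T.
Mutual best responses: (Up, Left, S).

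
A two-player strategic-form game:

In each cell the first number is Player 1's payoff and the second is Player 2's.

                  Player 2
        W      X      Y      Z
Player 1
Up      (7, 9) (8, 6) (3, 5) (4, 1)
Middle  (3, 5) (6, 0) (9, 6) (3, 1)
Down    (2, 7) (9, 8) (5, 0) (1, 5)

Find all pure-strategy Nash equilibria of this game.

(Up, W): Player 1 gets 7, best alternative 3; Player 2 gets 9, best alternative 6. No profitable deviation — NE.
(Up, X): Player 1 can switch to Down (8 → 9). Not NE.
(Up, Y): Player 1 can switch to Middle (3 → 9). Not NE.
(Up, Z): Player 2 can switch to W (1 → 9). Not NE.
(Middle, W): Player 1 can switch to Up (3 → 7). Not NE.
(Middle, X): Player 1 can switch to Up (6 → 8). Not NE.
(Middle, Y): Player 1 gets 9, best alternative 5; Player 2 gets 6, best alternative 5. No profitable deviation — NE.
(Middle, Z): Player 1 can switch to Up (3 → 4). Not NE.
(Down, W): Player 1 can switch to Up (2 → 7). Not NE.
(Down, X): Player 1 gets 9, best alternative 8; Player 2 gets 8, best alternative 7. No profitable deviation — NE.
(Down, Y): Player 1 can switch to Middle (5 → 9). Not NE.
(The remaining 1 profile has a profitable deviation by the same check.)

(Up, W); (Middle, Y); (Down, X)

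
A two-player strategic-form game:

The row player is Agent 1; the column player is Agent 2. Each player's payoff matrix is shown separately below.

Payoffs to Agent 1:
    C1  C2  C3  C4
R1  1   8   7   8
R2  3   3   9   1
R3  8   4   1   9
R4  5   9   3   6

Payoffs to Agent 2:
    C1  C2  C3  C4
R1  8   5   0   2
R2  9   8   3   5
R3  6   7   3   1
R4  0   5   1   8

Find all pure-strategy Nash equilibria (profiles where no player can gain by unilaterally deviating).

This game has no pure Nash equilibrium.

Agent 1 against C1: payoffs 1, 3, 8, 5 → best response R3.
Agent 1 against C2: payoffs 8, 3, 4, 9 → best response R4.
Agent 1 against C3: payoffs 7, 9, 1, 3 → best response R2.
Agent 1 against C4: payoffs 8, 1, 9, 6 → best response R3.
Agent 2 against R1: payoffs 8, 5, 0, 2 → best response C1.
Agent 2 against R2: payoffs 9, 8, 3, 5 → best response C1.
Agent 2 against R3: payoffs 6, 7, 3, 1 → best response C2.
Agent 2 against R4: payoffs 0, 5, 1, 8 → best response C4.
No profile is a mutual best response for all players.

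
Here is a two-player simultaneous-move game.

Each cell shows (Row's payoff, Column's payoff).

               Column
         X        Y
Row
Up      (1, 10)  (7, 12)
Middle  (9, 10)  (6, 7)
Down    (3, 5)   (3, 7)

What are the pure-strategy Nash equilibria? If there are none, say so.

(Up, X): Row can switch to Middle (1 → 9). Not NE.
(Up, Y): Row gets 7, best alternative 6; Column gets 12, best alternative 10. No profitable deviation — NE.
(Middle, X): Row gets 9, best alternative 3; Column gets 10, best alternative 7. No profitable deviation — NE.
(Middle, Y): Row can switch to Up (6 → 7). Not NE.
(Down, X): Row can switch to Middle (3 → 9). Not NE.
(Down, Y): Row can switch to Up (3 → 7). Not NE.

The pure Nash equilibria are (Up, Y), (Middle, X).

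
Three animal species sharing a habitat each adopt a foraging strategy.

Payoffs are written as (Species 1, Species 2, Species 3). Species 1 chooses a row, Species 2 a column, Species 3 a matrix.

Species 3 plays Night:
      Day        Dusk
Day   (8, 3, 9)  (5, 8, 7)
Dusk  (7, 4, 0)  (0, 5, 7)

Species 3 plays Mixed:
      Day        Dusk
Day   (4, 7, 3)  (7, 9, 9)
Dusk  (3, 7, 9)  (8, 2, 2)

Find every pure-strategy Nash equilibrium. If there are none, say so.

(Day, Day, Night): Species 2 can switch to Dusk (3 → 8). Not NE.
(Day, Day, Mixed): Species 2 can switch to Dusk (7 → 9). Not NE.
(Day, Dusk, Night): Species 3 can switch to Mixed (7 → 9). Not NE.
(Day, Dusk, Mixed): Species 1 can switch to Dusk (7 → 8). Not NE.
(Dusk, Day, Night): Species 1 can switch to Day (7 → 8). Not NE.
(Dusk, Day, Mixed): Species 1 can switch to Day (3 → 4). Not NE.
(Dusk, Dusk, Night): Species 1 can switch to Day (0 → 5). Not NE.
(Dusk, Dusk, Mixed): Species 2 can switch to Day (2 → 7). Not NE.

There is no pure-strategy Nash equilibrium.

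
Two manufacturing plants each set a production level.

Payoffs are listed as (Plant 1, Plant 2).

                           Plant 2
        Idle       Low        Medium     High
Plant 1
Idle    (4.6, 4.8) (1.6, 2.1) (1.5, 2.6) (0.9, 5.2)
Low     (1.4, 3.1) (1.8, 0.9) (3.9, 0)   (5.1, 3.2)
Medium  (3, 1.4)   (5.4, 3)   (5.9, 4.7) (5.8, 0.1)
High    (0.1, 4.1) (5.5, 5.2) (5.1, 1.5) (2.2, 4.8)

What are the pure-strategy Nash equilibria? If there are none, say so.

Mark each player's best response to every combination of opponents' strategies; a profile where every player is best-responding is a pure Nash equilibrium.
Plant 1 against Idle: payoffs 4.6, 1.4, 3, 0.1 → best response Idle.
Plant 1 against Low: payoffs 1.6, 1.8, 5.4, 5.5 → best response High.
Plant 1 against Medium: payoffs 1.5, 3.9, 5.9, 5.1 → best response Medium.
Plant 1 against High: payoffs 0.9, 5.1, 5.8, 2.2 → best response Medium.
Plant 2 against Idle: payoffs 4.8, 2.1, 2.6, 5.2 → best response High.
Plant 2 against Low: payoffs 3.1, 0.9, 0, 3.2 → best response High.
Plant 2 against Medium: payoffs 1.4, 3, 4.7, 0.1 → best response Medium.
Plant 2 against High: payoffs 4.1, 5.2, 1.5, 4.8 → best response Low.
Mutual best responses: (Medium, Medium); (High, Low).

(Medium, Medium) and (High, Low)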